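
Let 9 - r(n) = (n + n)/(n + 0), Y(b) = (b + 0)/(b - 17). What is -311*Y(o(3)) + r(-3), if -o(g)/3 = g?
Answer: -2617/26 ≈ -100.65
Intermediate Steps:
o(g) = -3*g
Y(b) = b/(-17 + b)
r(n) = 7 (r(n) = 9 - (n + n)/(n + 0) = 9 - 2*n/n = 9 - 1*2 = 9 - 2 = 7)
-311*Y(o(3)) + r(-3) = -311*(-3*3)/(-17 - 3*3) + 7 = -(-2799)/(-17 - 9) + 7 = -(-2799)/(-26) + 7 = -(-2799)*(-1)/26 + 7 = -311*9/26 + 7 = -2799/26 + 7 = -2617/26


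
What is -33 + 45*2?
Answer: 57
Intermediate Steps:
-33 + 45*2 = -33 + 90 = 57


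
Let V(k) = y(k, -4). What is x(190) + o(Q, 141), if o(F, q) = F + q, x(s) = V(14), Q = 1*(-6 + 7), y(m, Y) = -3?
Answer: 139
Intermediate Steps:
V(k) = -3
Q = 1 (Q = 1*1 = 1)
x(s) = -3
x(190) + o(Q, 141) = -3 + (1 + 141) = -3 + 142 = 139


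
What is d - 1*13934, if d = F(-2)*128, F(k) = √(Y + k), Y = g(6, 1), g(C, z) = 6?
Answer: -13678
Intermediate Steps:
Y = 6
F(k) = √(6 + k)
d = 256 (d = √(6 - 2)*128 = √4*128 = 2*128 = 256)
d - 1*13934 = 256 - 1*13934 = 256 - 13934 = -13678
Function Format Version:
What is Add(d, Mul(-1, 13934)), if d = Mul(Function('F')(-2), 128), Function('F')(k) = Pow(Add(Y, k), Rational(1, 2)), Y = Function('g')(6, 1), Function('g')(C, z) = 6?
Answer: -13678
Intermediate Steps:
Y = 6
Function('F')(k) = Pow(Add(6, k), Rational(1, 2))
d = 256 (d = Mul(Pow(Add(6, -2), Rational(1, 2)), 128) = Mul(Pow(4, Rational(1, 2)), 128) = Mul(2, 128) = 256)
Add(d, Mul(-1, 13934)) = Add(256, Mul(-1, 13934)) = Add(256, -13934) = -13678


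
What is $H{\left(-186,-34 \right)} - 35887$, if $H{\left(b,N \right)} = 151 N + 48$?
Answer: $-40973$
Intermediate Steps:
$H{\left(b,N \right)} = 48 + 151 N$
$H{\left(-186,-34 \right)} - 35887 = \left(48 + 151 \left(-34\right)\right) - 35887 = \left(48 - 5134\right) - 35887 = -5086 - 35887 = -40973$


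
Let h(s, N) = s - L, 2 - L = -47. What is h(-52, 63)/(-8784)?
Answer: 101/8784 ≈ 0.011498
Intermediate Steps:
L = 49 (L = 2 - 1*(-47) = 2 + 47 = 49)
h(s, N) = -49 + s (h(s, N) = s - 1*49 = s - 49 = -49 + s)
h(-52, 63)/(-8784) = (-49 - 52)/(-8784) = -101*(-1/8784) = 101/8784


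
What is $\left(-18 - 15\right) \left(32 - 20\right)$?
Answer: $-396$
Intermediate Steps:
$\left(-18 - 15\right) \left(32 - 20\right) = \left(-33\right) 12 = -396$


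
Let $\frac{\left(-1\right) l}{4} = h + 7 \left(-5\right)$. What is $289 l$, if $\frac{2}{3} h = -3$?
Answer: $45662$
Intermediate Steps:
$h = - \frac{9}{2}$ ($h = \frac{3}{2} \left(-3\right) = - \frac{9}{2} \approx -4.5$)
$l = 158$ ($l = - 4 \left(- \frac{9}{2} + 7 \left(-5\right)\right) = - 4 \left(- \frac{9}{2} - 35\right) = \left(-4\right) \left(- \frac{79}{2}\right) = 158$)
$289 l = 289 \cdot 158 = 45662$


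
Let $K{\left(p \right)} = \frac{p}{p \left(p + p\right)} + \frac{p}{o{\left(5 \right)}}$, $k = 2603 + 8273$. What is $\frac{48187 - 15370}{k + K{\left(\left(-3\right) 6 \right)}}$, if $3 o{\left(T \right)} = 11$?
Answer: $\frac{12995532}{4304941} \approx 3.0187$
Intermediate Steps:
$o{\left(T \right)} = \frac{11}{3}$ ($o{\left(T \right)} = \frac{1}{3} \cdot 11 = \frac{11}{3}$)
$k = 10876$
$K{\left(p \right)} = \frac{1}{2 p} + \frac{3 p}{11}$ ($K{\left(p \right)} = \frac{p}{p \left(p + p\right)} + \frac{p}{\frac{11}{3}} = \frac{p}{p 2 p} + p \frac{3}{11} = \frac{p}{2 p^{2}} + \frac{3 p}{11} = p \frac{1}{2 p^{2}} + \frac{3 p}{11} = \frac{1}{2 p} + \frac{3 p}{11}$)
$\frac{48187 - 15370}{k + K{\left(\left(-3\right) 6 \right)}} = \frac{48187 - 15370}{10876 + \frac{11 + 6 \left(\left(-3\right) 6\right)^{2}}{22 \left(\left(-3\right) 6\right)}} = \frac{32817}{10876 + \frac{11 + 6 \left(-18\right)^{2}}{22 \left(-18\right)}} = \frac{32817}{10876 + \frac{1}{22} \left(- \frac{1}{18}\right) \left(11 + 6 \cdot 324\right)} = \frac{32817}{10876 + \frac{1}{22} \left(- \frac{1}{18}\right) \left(11 + 1944\right)} = \frac{32817}{10876 + \frac{1}{22} \left(- \frac{1}{18}\right) 1955} = \frac{32817}{10876 - \frac{1955}{396}} = \frac{32817}{\frac{4304941}{396}} = 32817 \cdot \frac{396}{4304941} = \frac{12995532}{4304941}$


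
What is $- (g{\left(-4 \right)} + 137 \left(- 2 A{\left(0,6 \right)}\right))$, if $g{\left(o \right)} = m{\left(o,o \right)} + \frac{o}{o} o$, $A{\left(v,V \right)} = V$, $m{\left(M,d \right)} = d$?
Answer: $1652$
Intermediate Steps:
$g{\left(o \right)} = 2 o$ ($g{\left(o \right)} = o + \frac{o}{o} o = o + 1 o = o + o = 2 o$)
$- (g{\left(-4 \right)} + 137 \left(- 2 A{\left(0,6 \right)}\right)) = - (2 \left(-4\right) + 137 \left(\left(-2\right) 6\right)) = - (-8 + 137 \left(-12\right)) = - (-8 - 1644) = \left(-1\right) \left(-1652\right) = 1652$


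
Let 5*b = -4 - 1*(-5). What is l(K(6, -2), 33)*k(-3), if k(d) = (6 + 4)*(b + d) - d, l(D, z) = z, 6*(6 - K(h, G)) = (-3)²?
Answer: -825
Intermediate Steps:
K(h, G) = 9/2 (K(h, G) = 6 - ⅙*(-3)² = 6 - ⅙*9 = 6 - 3/2 = 9/2)
b = ⅕ (b = (-4 - 1*(-5))/5 = (-4 + 5)/5 = (⅕)*1 = ⅕ ≈ 0.20000)
k(d) = 2 + 9*d (k(d) = (6 + 4)*(⅕ + d) - d = 10*(⅕ + d) - d = (2 + 10*d) - d = 2 + 9*d)
l(K(6, -2), 33)*k(-3) = 33*(2 + 9*(-3)) = 33*(2 - 27) = 33*(-25) = -825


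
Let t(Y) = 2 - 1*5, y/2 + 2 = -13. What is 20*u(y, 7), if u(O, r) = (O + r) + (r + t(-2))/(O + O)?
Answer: -1384/3 ≈ -461.33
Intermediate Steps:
y = -30 (y = -4 + 2*(-13) = -4 - 26 = -30)
t(Y) = -3 (t(Y) = 2 - 5 = -3)
u(O, r) = O + r + (-3 + r)/(2*O) (u(O, r) = (O + r) + (r - 3)/(O + O) = (O + r) + (-3 + r)/((2*O)) = (O + r) + (-3 + r)*(1/(2*O)) = (O + r) + (-3 + r)/(2*O) = O + r + (-3 + r)/(2*O))
20*u(y, 7) = 20*((½)*(-3 + 7 + 2*(-30)*(-30 + 7))/(-30)) = 20*((½)*(-1/30)*(-3 + 7 + 2*(-30)*(-23))) = 20*((½)*(-1/30)*(-3 + 7 + 1380)) = 20*((½)*(-1/30)*1384) = 20*(-346/15) = -1384/3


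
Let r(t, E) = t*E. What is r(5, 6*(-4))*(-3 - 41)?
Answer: 5280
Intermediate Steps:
r(t, E) = E*t
r(5, 6*(-4))*(-3 - 41) = ((6*(-4))*5)*(-3 - 41) = -24*5*(-44) = -120*(-44) = 5280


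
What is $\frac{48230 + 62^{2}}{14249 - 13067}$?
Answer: $\frac{8679}{197} \approx 44.056$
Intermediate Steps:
$\frac{48230 + 62^{2}}{14249 - 13067} = \frac{48230 + 3844}{1182} = 52074 \cdot \frac{1}{1182} = \frac{8679}{197}$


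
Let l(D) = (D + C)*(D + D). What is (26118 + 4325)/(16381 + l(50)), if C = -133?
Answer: 30443/8081 ≈ 3.7672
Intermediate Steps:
l(D) = 2*D*(-133 + D) (l(D) = (D - 133)*(D + D) = (-133 + D)*(2*D) = 2*D*(-133 + D))
(26118 + 4325)/(16381 + l(50)) = (26118 + 4325)/(16381 + 2*50*(-133 + 50)) = 30443/(16381 + 2*50*(-83)) = 30443/(16381 - 8300) = 30443/8081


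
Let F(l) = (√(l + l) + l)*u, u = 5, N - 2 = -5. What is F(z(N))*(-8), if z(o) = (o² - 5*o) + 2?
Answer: -1040 - 80*√13 ≈ -1328.4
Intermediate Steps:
N = -3 (N = 2 - 5 = -3)
z(o) = 2 + o² - 5*o
F(l) = 5*l + 5*√2*√l (F(l) = (√(l + l) + l)*5 = (√(2*l) + l)*5 = (√2*√l + l)*5 = (l + √2*√l)*5 = 5*l + 5*√2*√l)
F(z(N))*(-8) = (5*(2 + (-3)² - 5*(-3)) + 5*√2*√(2 + (-3)² - 5*(-3)))*(-8) = (5*(2 + 9 + 15) + 5*√2*√(2 + 9 + 15))*(-8) = (5*26 + 5*√2*√26)*(-8) = (130 + 10*√13)*(-8) = -1040 - 80*√13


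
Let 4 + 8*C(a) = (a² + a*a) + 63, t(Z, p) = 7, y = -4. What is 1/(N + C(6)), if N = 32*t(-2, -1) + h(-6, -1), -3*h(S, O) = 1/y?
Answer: 24/5771 ≈ 0.0041587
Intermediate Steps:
h(S, O) = 1/12 (h(S, O) = -⅓/(-4) = -⅓*(-¼) = 1/12)
C(a) = 59/8 + a²/4 (C(a) = -½ + ((a² + a*a) + 63)/8 = -½ + ((a² + a²) + 63)/8 = -½ + (2*a² + 63)/8 = -½ + (63 + 2*a²)/8 = -½ + (63/8 + a²/4) = 59/8 + a²/4)
N = 2689/12 (N = 32*7 + 1/12 = 224 + 1/12 = 2689/12 ≈ 224.08)
1/(N + C(6)) = 1/(2689/12 + (59/8 + (¼)*6²)) = 1/(2689/12 + (59/8 + (¼)*36)) = 1/(2689/12 + (59/8 + 9)) = 1/(2689/12 + 131/8) = 1/(5771/24) = 24/5771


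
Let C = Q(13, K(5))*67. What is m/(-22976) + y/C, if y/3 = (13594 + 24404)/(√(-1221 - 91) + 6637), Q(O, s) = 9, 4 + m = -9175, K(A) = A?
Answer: 29022566481625/67811881682752 - 50664*I*√82/2951422427 ≈ 0.42799 - 0.00015544*I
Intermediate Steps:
m = -9179 (m = -4 - 9175 = -9179)
C = 603 (C = 9*67 = 603)
y = 113994/(6637 + 4*I*√82) (y = 3*((13594 + 24404)/(√(-1221 - 91) + 6637)) = 3*(37998/(√(-1312) + 6637)) = 3*(37998/(4*I*√82 + 6637)) = 3*(37998/(6637 + 4*I*√82)) = 113994/(6637 + 4*I*√82) ≈ 17.175 - 0.093733*I)
m/(-22976) + y/C = -9179/(-22976) + (756578178/44051081 - 455976*I*√82/44051081)/603 = -9179*(-1/22976) + (756578178/44051081 - 455976*I*√82/44051081)*(1/603) = 9179/22976 + (84064242/2951422427 - 50664*I*√82/2951422427) = 29022566481625/67811881682752 - 50664*I*√82/2951422427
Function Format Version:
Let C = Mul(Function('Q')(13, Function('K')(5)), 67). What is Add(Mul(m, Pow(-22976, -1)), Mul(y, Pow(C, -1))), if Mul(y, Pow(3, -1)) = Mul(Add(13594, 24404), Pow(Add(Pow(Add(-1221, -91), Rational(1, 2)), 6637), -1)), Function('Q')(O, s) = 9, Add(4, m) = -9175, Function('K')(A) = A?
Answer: Add(Rational(29022566481625, 67811881682752), Mul(Rational(-50664, 2951422427), I, Pow(82, Rational(1, 2)))) ≈ Add(0.42799, Mul(-0.00015544, I))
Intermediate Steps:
m = -9179 (m = Add(-4, -9175) = -9179)
C = 603 (C = Mul(9, 67) = 603)
y = Mul(113994, Pow(Add(6637, Mul(4, I, Pow(82, Rational(1, 2)))), -1)) (y = Mul(3, Mul(Add(13594, 24404), Pow(Add(Pow(Add(-1221, -91), Rational(1, 2)), 6637), -1))) = Mul(3, Mul(37998, Pow(Add(Pow(-1312, Rational(1, 2)), 6637), -1))) = Mul(3, Mul(37998, Pow(Add(Mul(4, I, Pow(82, Rational(1, 2))), 6637), -1))) = Mul(3, Mul(37998, Pow(Add(6637, Mul(4, I, Pow(82, Rational(1, 2)))), -1))) = Mul(113994, Pow(Add(6637, Mul(4, I, Pow(82, Rational(1, 2)))), -1)) ≈ Add(17.175, Mul(-0.093733, I)))
Add(Mul(m, Pow(-22976, -1)), Mul(y, Pow(C, -1))) = Add(Mul(-9179, Pow(-22976, -1)), Mul(Add(Rational(756578178, 44051081), Mul(Rational(-455976, 44051081), I, Pow(82, Rational(1, 2)))), Pow(603, -1))) = Add(Mul(-9179, Rational(-1, 22976)), Mul(Add(Rational(756578178, 44051081), Mul(Rational(-455976, 44051081), I, Pow(82, Rational(1, 2)))), Rational(1, 603))) = Add(Rational(9179, 22976), Add(Rational(84064242, 2951422427), Mul(Rational(-50664, 2951422427), I, Pow(82, Rational(1, 2))))) = Add(Rational(29022566481625, 67811881682752), Mul(Rational(-50664, 2951422427), I, Pow(82, Rational(1, 2))))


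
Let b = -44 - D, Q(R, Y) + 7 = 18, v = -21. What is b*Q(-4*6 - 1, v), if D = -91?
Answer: 517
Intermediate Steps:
Q(R, Y) = 11 (Q(R, Y) = -7 + 18 = 11)
b = 47 (b = -44 - 1*(-91) = -44 + 91 = 47)
b*Q(-4*6 - 1, v) = 47*11 = 517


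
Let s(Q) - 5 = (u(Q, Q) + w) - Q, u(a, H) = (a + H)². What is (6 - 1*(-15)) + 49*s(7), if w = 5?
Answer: 9772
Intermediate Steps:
u(a, H) = (H + a)²
s(Q) = 10 - Q + 4*Q² (s(Q) = 5 + (((Q + Q)² + 5) - Q) = 5 + (((2*Q)² + 5) - Q) = 5 + ((4*Q² + 5) - Q) = 5 + ((5 + 4*Q²) - Q) = 5 + (5 - Q + 4*Q²) = 10 - Q + 4*Q²)
(6 - 1*(-15)) + 49*s(7) = (6 - 1*(-15)) + 49*(10 - 1*7 + 4*7²) = (6 + 15) + 49*(10 - 7 + 4*49) = 21 + 49*(10 - 7 + 196) = 21 + 49*199 = 21 + 9751 = 9772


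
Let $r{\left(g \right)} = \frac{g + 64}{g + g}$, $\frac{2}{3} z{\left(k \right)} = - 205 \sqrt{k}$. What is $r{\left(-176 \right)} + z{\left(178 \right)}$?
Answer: $\frac{7}{22} - \frac{615 \sqrt{178}}{2} \approx -4102.2$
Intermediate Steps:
$z{\left(k \right)} = - \frac{615 \sqrt{k}}{2}$ ($z{\left(k \right)} = \frac{3 \left(- 205 \sqrt{k}\right)}{2} = - \frac{615 \sqrt{k}}{2}$)
$r{\left(g \right)} = \frac{64 + g}{2 g}$
$r{\left(-176 \right)} + z{\left(178 \right)} = \frac{64 - 176}{2 \left(-176\right)} - \frac{615 \sqrt{178}}{2} = \frac{1}{2} \left(- \frac{1}{176}\right) \left(-112\right) - \frac{615 \sqrt{178}}{2} = \frac{7}{22} - \frac{615 \sqrt{178}}{2}$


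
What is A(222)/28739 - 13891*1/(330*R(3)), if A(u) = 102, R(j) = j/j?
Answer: -399179789/9483870 ≈ -42.090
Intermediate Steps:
R(j) = 1
A(222)/28739 - 13891*1/(330*R(3)) = 102/28739 - 13891/((1*33)*10) = 102*(1/28739) - 13891/(33*10) = 102/28739 - 13891/330 = -399179789/9483870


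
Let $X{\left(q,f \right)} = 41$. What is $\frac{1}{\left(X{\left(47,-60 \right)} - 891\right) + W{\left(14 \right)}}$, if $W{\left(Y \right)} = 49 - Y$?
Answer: $- \frac{1}{815} \approx -0.001227$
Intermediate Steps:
$\frac{1}{\left(X{\left(47,-60 \right)} - 891\right) + W{\left(14 \right)}} = \frac{1}{\left(41 - 891\right) + \left(49 - 14\right)} = \frac{1}{-850 + 35} = \frac{1}{-815} = - \frac{1}{815}$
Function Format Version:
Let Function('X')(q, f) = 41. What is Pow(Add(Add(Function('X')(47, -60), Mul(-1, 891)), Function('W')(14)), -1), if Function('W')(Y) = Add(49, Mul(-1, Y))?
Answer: Rational(-1, 815) ≈ -0.0012270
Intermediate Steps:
Pow(Add(Add(Function('X')(47, -60), Mul(-1, 891)), Function('W')(14)), -1) = Pow(Add(Add(41, Mul(-1, 891)), Add(49, Mul(-1, 14))), -1) = Pow(Add(Add(41, -891), Add(49, -14)), -1) = Pow(Add(-850, 35), -1) = Pow(-815, -1) = Rational(-1, 815)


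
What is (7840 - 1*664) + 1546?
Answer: 8722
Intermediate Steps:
(7840 - 1*664) + 1546 = (7840 - 664) + 1546 = 7176 + 1546 = 8722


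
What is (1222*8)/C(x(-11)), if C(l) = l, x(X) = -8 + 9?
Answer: 9776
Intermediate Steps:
x(X) = 1
(1222*8)/C(x(-11)) = (1222*8)/1 = 9776*1 = 9776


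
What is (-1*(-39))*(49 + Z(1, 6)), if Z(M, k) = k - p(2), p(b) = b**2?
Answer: 1989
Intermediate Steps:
Z(M, k) = -4 + k (Z(M, k) = k - 1*2**2 = k - 1*4 = k - 4 = -4 + k)
(-1*(-39))*(49 + Z(1, 6)) = (-1*(-39))*(49 + (-4 + 6)) = 39*(49 + 2) = 39*51 = 1989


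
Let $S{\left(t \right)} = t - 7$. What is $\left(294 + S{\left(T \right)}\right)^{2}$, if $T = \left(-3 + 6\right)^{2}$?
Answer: $87616$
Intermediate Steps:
$T = 9$ ($T = 3^{2} = 9$)
$S{\left(t \right)} = -7 + t$ ($S{\left(t \right)} = t - 7 = -7 + t$)
$\left(294 + S{\left(T \right)}\right)^{2} = \left(294 + \left(-7 + 9\right)\right)^{2} = \left(294 + 2\right)^{2} = 296^{2} = 87616$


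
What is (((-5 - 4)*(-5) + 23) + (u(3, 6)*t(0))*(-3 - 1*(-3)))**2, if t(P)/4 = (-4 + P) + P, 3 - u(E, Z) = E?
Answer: 4624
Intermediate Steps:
u(E, Z) = 3 - E
t(P) = -16 + 8*P (t(P) = 4*((-4 + P) + P) = 4*(-4 + 2*P) = -16 + 8*P)
(((-5 - 4)*(-5) + 23) + (u(3, 6)*t(0))*(-3 - 1*(-3)))**2 = (((-5 - 4)*(-5) + 23) + ((3 - 1*3)*(-16 + 8*0))*(-3 - 1*(-3)))**2 = ((-9*(-5) + 23) + ((3 - 3)*(-16 + 0))*(-3 + 3))**2 = ((45 + 23) + (0*(-16))*0)**2 = (68 + 0*0)**2 = (68 + 0)**2 = 68**2 = 4624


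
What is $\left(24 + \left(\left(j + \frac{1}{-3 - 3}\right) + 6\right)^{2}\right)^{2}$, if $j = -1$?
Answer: $\frac{2907025}{1296} \approx 2243.1$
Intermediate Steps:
$\left(24 + \left(\left(j + \frac{1}{-3 - 3}\right) + 6\right)^{2}\right)^{2} = \left(24 + \left(\left(-1 + \frac{1}{-3 - 3}\right) + 6\right)^{2}\right)^{2} = \left(24 + \left(\left(-1 + \frac{1}{-6}\right) + 6\right)^{2}\right)^{2} = \left(24 + \left(\left(-1 - \frac{1}{6}\right) + 6\right)^{2}\right)^{2} = \left(24 + \left(- \frac{7}{6} + 6\right)^{2}\right)^{2} = \left(24 + \left(\frac{29}{6}\right)^{2}\right)^{2} = \left(24 + \frac{841}{36}\right)^{2} = \left(\frac{1705}{36}\right)^{2} = \frac{2907025}{1296}$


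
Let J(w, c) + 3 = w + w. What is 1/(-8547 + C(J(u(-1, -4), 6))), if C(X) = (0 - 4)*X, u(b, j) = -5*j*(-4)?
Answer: -1/7895 ≈ -0.00012666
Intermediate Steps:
u(b, j) = 20*j
J(w, c) = -3 + 2*w (J(w, c) = -3 + (w + w) = -3 + 2*w)
C(X) = -4*X
1/(-8547 + C(J(u(-1, -4), 6))) = 1/(-8547 - 4*(-3 + 2*(20*(-4)))) = 1/(-8547 - 4*(-3 + 2*(-80))) = 1/(-8547 - 4*(-3 - 160)) = 1/(-8547 - 4*(-163)) = 1/(-8547 + 652) = 1/(-7895) = -1/7895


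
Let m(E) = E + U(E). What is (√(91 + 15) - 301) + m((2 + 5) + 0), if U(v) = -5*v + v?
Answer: -322 + √106 ≈ -311.70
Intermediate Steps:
U(v) = -4*v
m(E) = -3*E (m(E) = E - 4*E = -3*E)
(√(91 + 15) - 301) + m((2 + 5) + 0) = (√(91 + 15) - 301) - 3*((2 + 5) + 0) = (√106 - 301) - 3*(7 + 0) = (-301 + √106) - 3*7 = (-301 + √106) - 21 = -322 + √106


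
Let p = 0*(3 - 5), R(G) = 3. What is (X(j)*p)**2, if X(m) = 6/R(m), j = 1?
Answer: 0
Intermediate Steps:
p = 0 (p = 0*(-2) = 0)
X(m) = 2 (X(m) = 6/3 = 6*(1/3) = 2)
(X(j)*p)**2 = (2*0)**2 = 0**2 = 0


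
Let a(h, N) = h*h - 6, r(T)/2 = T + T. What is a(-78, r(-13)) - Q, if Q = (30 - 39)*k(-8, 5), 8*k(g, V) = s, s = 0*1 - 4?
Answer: 12147/2 ≈ 6073.5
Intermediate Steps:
s = -4 (s = 0 - 4 = -4)
r(T) = 4*T (r(T) = 2*(T + T) = 2*(2*T) = 4*T)
k(g, V) = -1/2 (k(g, V) = (1/8)*(-4) = -1/2)
a(h, N) = -6 + h**2 (a(h, N) = h**2 - 6 = -6 + h**2)
Q = 9/2 (Q = (30 - 39)*(-1/2) = -9*(-1/2) = 9/2 ≈ 4.5000)
a(-78, r(-13)) - Q = (-6 + (-78)**2) - 1*9/2 = (-6 + 6084) - 9/2 = 6078 - 9/2 = 12147/2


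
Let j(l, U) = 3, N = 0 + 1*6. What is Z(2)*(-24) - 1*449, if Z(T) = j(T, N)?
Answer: -521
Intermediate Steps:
N = 6 (N = 0 + 6 = 6)
Z(T) = 3
Z(2)*(-24) - 1*449 = 3*(-24) - 1*449 = -72 - 449 = -521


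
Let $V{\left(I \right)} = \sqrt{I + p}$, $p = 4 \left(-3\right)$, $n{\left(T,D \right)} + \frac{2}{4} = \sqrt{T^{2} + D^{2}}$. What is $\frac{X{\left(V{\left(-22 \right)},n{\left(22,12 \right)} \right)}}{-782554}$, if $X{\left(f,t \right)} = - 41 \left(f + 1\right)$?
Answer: $\frac{41}{782554} + \frac{41 i \sqrt{34}}{782554} \approx 5.2393 \cdot 10^{-5} + 0.0003055 i$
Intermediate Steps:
$n{\left(T,D \right)} = - \frac{1}{2} + \sqrt{D^{2} + T^{2}}$ ($n{\left(T,D \right)} = - \frac{1}{2} + \sqrt{T^{2} + D^{2}} = - \frac{1}{2} + \sqrt{D^{2} + T^{2}}$)
$p = -12$
$V{\left(I \right)} = \sqrt{-12 + I}$ ($V{\left(I \right)} = \sqrt{I - 12} = \sqrt{-12 + I}$)
$X{\left(f,t \right)} = -41 - 41 f$ ($X{\left(f,t \right)} = - 41 \left(1 + f\right) = -41 - 41 f$)
$\frac{X{\left(V{\left(-22 \right)},n{\left(22,12 \right)} \right)}}{-782554} = \frac{-41 - 41 \sqrt{-12 - 22}}{-782554} = \left(-41 - 41 \sqrt{-34}\right) \left(- \frac{1}{782554}\right) = \left(-41 - 41 i \sqrt{34}\right) \left(- \frac{1}{782554}\right) = \frac{41}{782554} + \frac{41 i \sqrt{34}}{782554}$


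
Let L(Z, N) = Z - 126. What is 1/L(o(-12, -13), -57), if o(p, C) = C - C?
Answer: -1/126 ≈ -0.0079365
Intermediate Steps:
o(p, C) = 0
L(Z, N) = -126 + Z
1/L(o(-12, -13), -57) = 1/(-126 + 0) = 1/(-126) = -1/126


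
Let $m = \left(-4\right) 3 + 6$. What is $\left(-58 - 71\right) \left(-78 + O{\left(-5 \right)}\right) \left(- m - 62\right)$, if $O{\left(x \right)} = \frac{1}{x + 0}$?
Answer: $- \frac{2824584}{5} \approx -5.6492 \cdot 10^{5}$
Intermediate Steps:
$O{\left(x \right)} = \frac{1}{x}$
$m = -6$ ($m = -12 + 6 = -6$)
$\left(-58 - 71\right) \left(-78 + O{\left(-5 \right)}\right) \left(- m - 62\right) = \left(-58 - 71\right) \left(-78 + \frac{1}{-5}\right) \left(\left(-1\right) \left(-6\right) - 62\right) = - 129 \left(-78 - \frac{1}{5}\right) \left(6 - 62\right) = \left(-129\right) \left(- \frac{391}{5}\right) \left(-56\right) = \frac{50439}{5} \left(-56\right) = - \frac{2824584}{5}$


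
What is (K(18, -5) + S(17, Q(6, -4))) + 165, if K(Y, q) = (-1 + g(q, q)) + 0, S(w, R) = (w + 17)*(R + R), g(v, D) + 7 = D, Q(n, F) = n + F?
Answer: 288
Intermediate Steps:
Q(n, F) = F + n
g(v, D) = -7 + D
S(w, R) = 2*R*(17 + w) (S(w, R) = (17 + w)*(2*R) = 2*R*(17 + w))
K(Y, q) = -8 + q (K(Y, q) = (-1 + (-7 + q)) + 0 = (-8 + q) + 0 = -8 + q)
(K(18, -5) + S(17, Q(6, -4))) + 165 = ((-8 - 5) + 2*(-4 + 6)*(17 + 17)) + 165 = (-13 + 2*2*34) + 165 = (-13 + 136) + 165 = 123 + 165 = 288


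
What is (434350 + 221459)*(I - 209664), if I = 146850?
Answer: -41193986526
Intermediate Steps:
(434350 + 221459)*(I - 209664) = (434350 + 221459)*(146850 - 209664) = 655809*(-62814) = -41193986526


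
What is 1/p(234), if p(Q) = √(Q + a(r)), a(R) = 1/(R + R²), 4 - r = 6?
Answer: √938/469 ≈ 0.065302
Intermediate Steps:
r = -2 (r = 4 - 1*6 = 4 - 6 = -2)
p(Q) = √(½ + Q) (p(Q) = √(Q + 1/((-2)*(1 - 2))) = √(Q - ½/(-1)) = √(Q - ½*(-1)) = √(Q + ½) = √(½ + Q))
1/p(234) = 1/(√(2 + 4*234)/2) = 1/(√(2 + 936)/2) = 1/(√938/2) = √938/469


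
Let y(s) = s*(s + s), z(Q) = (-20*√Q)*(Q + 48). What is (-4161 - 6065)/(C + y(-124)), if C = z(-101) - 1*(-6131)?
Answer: -377165558/1473839289 + 10839560*I*√101/1473839289 ≈ -0.25591 + 0.073913*I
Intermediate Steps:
z(Q) = -20*√Q*(48 + Q) (z(Q) = (-20*√Q)*(48 + Q) = -20*√Q*(48 + Q))
y(s) = 2*s² (y(s) = s*(2*s) = 2*s²)
C = 6131 + 1060*I*√101 (C = 20*√(-101)*(-48 - 1*(-101)) - 1*(-6131) = 20*(I*√101)*(-48 + 101) + 6131 = 20*(I*√101)*53 + 6131 = 1060*I*√101 + 6131 = 6131 + 1060*I*√101 ≈ 6131.0 + 10653.0*I)
(-4161 - 6065)/(C + y(-124)) = (-4161 - 6065)/((6131 + 1060*I*√101) + 2*(-124)²) = -10226/((6131 + 1060*I*√101) + 2*15376) = -10226/((6131 + 1060*I*√101) + 30752) = -10226/(36883 + 1060*I*√101)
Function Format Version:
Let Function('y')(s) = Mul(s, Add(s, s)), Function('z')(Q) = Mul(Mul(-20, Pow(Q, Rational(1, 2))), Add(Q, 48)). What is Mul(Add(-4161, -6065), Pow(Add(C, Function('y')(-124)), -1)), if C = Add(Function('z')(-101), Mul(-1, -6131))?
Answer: Add(Rational(-377165558, 1473839289), Mul(Rational(10839560, 1473839289), I, Pow(101, Rational(1, 2)))) ≈ Add(-0.25591, Mul(0.073913, I))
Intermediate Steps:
Function('z')(Q) = Mul(-20, Pow(Q, Rational(1, 2)), Add(48, Q)) (Function('z')(Q) = Mul(Mul(-20, Pow(Q, Rational(1, 2))), Add(48, Q)) = Mul(-20, Pow(Q, Rational(1, 2)), Add(48, Q)))
Function('y')(s) = Mul(2, Pow(s, 2)) (Function('y')(s) = Mul(s, Mul(2, s)) = Mul(2, Pow(s, 2)))
C = Add(6131, Mul(1060, I, Pow(101, Rational(1, 2)))) (C = Add(Mul(20, Pow(-101, Rational(1, 2)), Add(-48, Mul(-1, -101))), Mul(-1, -6131)) = Add(Mul(20, Mul(I, Pow(101, Rational(1, 2))), Add(-48, 101)), 6131) = Add(Mul(20, Mul(I, Pow(101, Rational(1, 2))), 53), 6131) = Add(Mul(1060, I, Pow(101, Rational(1, 2))), 6131) = Add(6131, Mul(1060, I, Pow(101, Rational(1, 2)))) ≈ Add(6131.0, Mul(10653., I)))
Mul(Add(-4161, -6065), Pow(Add(C, Function('y')(-124)), -1)) = Mul(Add(-4161, -6065), Pow(Add(Add(6131, Mul(1060, I, Pow(101, Rational(1, 2)))), Mul(2, Pow(-124, 2))), -1)) = Mul(-10226, Pow(Add(Add(6131, Mul(1060, I, Pow(101, Rational(1, 2)))), Mul(2, 15376)), -1)) = Mul(-10226, Pow(Add(Add(6131, Mul(1060, I, Pow(101, Rational(1, 2)))), 30752), -1)) = Mul(-10226, Pow(Add(36883, Mul(1060, I, Pow(101, Rational(1, 2)))), -1))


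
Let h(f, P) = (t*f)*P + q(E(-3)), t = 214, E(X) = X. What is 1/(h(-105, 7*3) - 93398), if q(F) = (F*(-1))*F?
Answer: -1/565277 ≈ -1.7690e-6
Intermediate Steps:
q(F) = -F² (q(F) = (-F)*F = -F²)
h(f, P) = -9 + 214*P*f (h(f, P) = (214*f)*P - 1*(-3)² = 214*P*f - 1*9 = 214*P*f - 9 = -9 + 214*P*f)
1/(h(-105, 7*3) - 93398) = 1/((-9 + 214*(7*3)*(-105)) - 93398) = 1/((-9 + 214*21*(-105)) - 93398) = 1/((-9 - 471870) - 93398) = 1/(-471879 - 93398) = 1/(-565277) = -1/565277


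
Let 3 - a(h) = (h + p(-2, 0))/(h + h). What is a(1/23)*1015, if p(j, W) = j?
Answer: 51765/2 ≈ 25883.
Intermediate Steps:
a(h) = 3 - (-2 + h)/(2*h) (a(h) = 3 - (h - 2)/(h + h) = 3 - (-2 + h)/(2*h))
a(1/23)*1015 = (5/2 + 1/(1/23))*1015 = (5/2 + 23)*1015 = (51/2)*1015 = 51765/2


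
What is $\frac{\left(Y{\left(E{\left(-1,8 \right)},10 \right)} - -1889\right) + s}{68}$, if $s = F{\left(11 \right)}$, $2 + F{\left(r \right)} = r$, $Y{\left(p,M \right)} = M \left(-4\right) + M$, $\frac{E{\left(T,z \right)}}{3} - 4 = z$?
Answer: $\frac{467}{17} \approx 27.471$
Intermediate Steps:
$E{\left(T,z \right)} = 12 + 3 z$
$Y{\left(p,M \right)} = - 3 M$ ($Y{\left(p,M \right)} = - 4 M + M = - 3 M$)
$F{\left(r \right)} = -2 + r$
$s = 9$ ($s = -2 + 11 = 9$)
$\frac{\left(Y{\left(E{\left(-1,8 \right)},10 \right)} - -1889\right) + s}{68} = \frac{\left(\left(-3\right) 10 - -1889\right) + 9}{68} = \left(\left(-30 + 1889\right) + 9\right) \frac{1}{68} = \left(1859 + 9\right) \frac{1}{68} = 1868 \cdot \frac{1}{68} = \frac{467}{17}$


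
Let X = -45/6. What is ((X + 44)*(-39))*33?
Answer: -93951/2 ≈ -46976.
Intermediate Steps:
X = -15/2 (X = -45/6 = -9*5/6 = -15/2 ≈ -7.5000)
((X + 44)*(-39))*33 = ((-15/2 + 44)*(-39))*33 = ((73/2)*(-39))*33 = -2847/2*33 = -93951/2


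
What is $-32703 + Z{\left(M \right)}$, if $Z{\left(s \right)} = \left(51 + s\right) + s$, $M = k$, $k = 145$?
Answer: $-32362$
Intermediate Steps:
$M = 145$
$Z{\left(s \right)} = 51 + 2 s$
$-32703 + Z{\left(M \right)} = -32703 + \left(51 + 2 \cdot 145\right) = -32703 + \left(51 + 290\right) = -32703 + 341 = -32362$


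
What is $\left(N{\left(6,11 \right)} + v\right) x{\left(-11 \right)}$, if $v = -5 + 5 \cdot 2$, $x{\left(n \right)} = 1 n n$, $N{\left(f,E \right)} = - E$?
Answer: $-726$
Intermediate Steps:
$x{\left(n \right)} = n^{2}$ ($x{\left(n \right)} = n n = n^{2}$)
$v = 5$ ($v = -5 + 10 = 5$)
$\left(N{\left(6,11 \right)} + v\right) x{\left(-11 \right)} = \left(\left(-1\right) 11 + 5\right) \left(-11\right)^{2} = \left(-11 + 5\right) 121 = \left(-6\right) 121 = -726$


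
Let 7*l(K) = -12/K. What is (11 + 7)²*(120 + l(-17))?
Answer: 4630608/119 ≈ 38913.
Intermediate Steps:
l(K) = -12/(7*K) (l(K) = (-12/K)/7 = -12/(7*K))
(11 + 7)²*(120 + l(-17)) = (11 + 7)²*(120 - 12/7/(-17)) = 18²*(120 - 12/7*(-1/17)) = 324*(120 + 12/119) = 324*(14292/119) = 4630608/119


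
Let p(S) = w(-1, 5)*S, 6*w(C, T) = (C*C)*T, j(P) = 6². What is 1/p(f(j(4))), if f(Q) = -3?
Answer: -⅖ ≈ -0.40000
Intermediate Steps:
j(P) = 36
w(C, T) = T*C²/6 (w(C, T) = ((C*C)*T)/6 = (C²*T)/6 = (T*C²)/6 = T*C²/6)
p(S) = 5*S/6 (p(S) = ((⅙)*5*(-1)²)*S = ((⅙)*5*1)*S = 5*S/6)
1/p(f(j(4))) = 1/((⅚)*(-3)) = 1/(-5/2) = -⅖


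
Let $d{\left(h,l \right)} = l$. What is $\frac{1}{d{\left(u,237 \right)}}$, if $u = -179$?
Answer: $\frac{1}{237} \approx 0.0042194$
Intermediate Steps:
$\frac{1}{d{\left(u,237 \right)}} = \frac{1}{237}$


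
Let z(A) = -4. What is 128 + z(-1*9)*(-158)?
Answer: 760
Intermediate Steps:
128 + z(-1*9)*(-158) = 128 - 4*(-158) = 128 + 632 = 760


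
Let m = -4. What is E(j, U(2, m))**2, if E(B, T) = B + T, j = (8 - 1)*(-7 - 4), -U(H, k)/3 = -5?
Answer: 3844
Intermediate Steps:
U(H, k) = 15 (U(H, k) = -3*(-5) = 15)
j = -77 (j = 7*(-11) = -77)
E(j, U(2, m))**2 = (-77 + 15)**2 = (-62)**2 = 3844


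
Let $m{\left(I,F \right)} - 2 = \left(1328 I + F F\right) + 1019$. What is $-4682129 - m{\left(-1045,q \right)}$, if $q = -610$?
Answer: $-3667490$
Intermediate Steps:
$m{\left(I,F \right)} = 1021 + F^{2} + 1328 I$ ($m{\left(I,F \right)} = 2 + \left(\left(1328 I + F F\right) + 1019\right) = 2 + \left(\left(1328 I + F^{2}\right) + 1019\right) = 2 + \left(\left(F^{2} + 1328 I\right) + 1019\right) = 2 + \left(1019 + F^{2} + 1328 I\right) = 1021 + F^{2} + 1328 I$)
$-4682129 - m{\left(-1045,q \right)} = -4682129 - \left(1021 + \left(-610\right)^{2} + 1328 \left(-1045\right)\right) = -4682129 - \left(1021 + 372100 - 1387760\right) = -4682129 - -1014639 = -4682129 + 1014639 = -3667490$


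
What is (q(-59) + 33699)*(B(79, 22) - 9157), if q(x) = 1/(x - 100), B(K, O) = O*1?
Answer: -16315536300/53 ≈ -3.0784e+8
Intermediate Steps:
B(K, O) = O
q(x) = 1/(-100 + x)
(q(-59) + 33699)*(B(79, 22) - 9157) = (1/(-100 - 59) + 33699)*(22 - 9157) = (1/(-159) + 33699)*(-9135) = (-1/159 + 33699)*(-9135) = (5358140/159)*(-9135) = -16315536300/53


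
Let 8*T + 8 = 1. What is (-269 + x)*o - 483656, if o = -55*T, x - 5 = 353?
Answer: -3834983/8 ≈ -4.7937e+5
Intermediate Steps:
x = 358 (x = 5 + 353 = 358)
T = -7/8 (T = -1 + (⅛)*1 = -1 + ⅛ = -7/8 ≈ -0.87500)
o = 385/8 (o = -55*(-7/8) = 385/8 ≈ 48.125)
(-269 + x)*o - 483656 = (-269 + 358)*(385/8) - 483656 = 89*(385/8) - 483656 = 34265/8 - 483656 = -3834983/8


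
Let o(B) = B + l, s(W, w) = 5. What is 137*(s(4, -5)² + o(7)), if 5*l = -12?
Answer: 20276/5 ≈ 4055.2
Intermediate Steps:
l = -12/5 (l = (⅕)*(-12) = -12/5 ≈ -2.4000)
o(B) = -12/5 + B (o(B) = B - 12/5 = -12/5 + B)
137*(s(4, -5)² + o(7)) = 137*(5² + (-12/5 + 7)) = 137*(25 + 23/5) = 137*(148/5) = 20276/5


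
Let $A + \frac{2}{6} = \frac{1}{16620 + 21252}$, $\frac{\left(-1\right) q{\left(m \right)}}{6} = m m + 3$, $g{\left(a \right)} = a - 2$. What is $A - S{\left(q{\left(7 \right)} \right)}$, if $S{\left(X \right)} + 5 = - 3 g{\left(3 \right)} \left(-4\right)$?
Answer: $- \frac{277727}{37872} \approx -7.3333$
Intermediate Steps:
$g{\left(a \right)} = -2 + a$ ($g{\left(a \right)} = a - 2 = -2 + a$)
$q{\left(m \right)} = -18 - 6 m^{2}$ ($q{\left(m \right)} = - 6 \left(m m + 3\right) = - 6 \left(m^{2} + 3\right) = - 6 \left(3 + m^{2}\right) = -18 - 6 m^{2}$)
$A = - \frac{12623}{37872}$ ($A = - \frac{1}{3} + \frac{1}{16620 + 21252} = - \frac{1}{3} + \frac{1}{37872} = - \frac{12623}{37872} \approx -0.33331$)
$S{\left(X \right)} = 7$ ($S{\left(X \right)} = -5 + - 3 \left(-2 + 3\right) \left(-4\right) = -5 + \left(-3\right) 1 \left(-4\right) = -5 - -12 = -5 + 12 = 7$)
$A - S{\left(q{\left(7 \right)} \right)} = - \frac{12623}{37872} - 7 = - \frac{277727}{37872}$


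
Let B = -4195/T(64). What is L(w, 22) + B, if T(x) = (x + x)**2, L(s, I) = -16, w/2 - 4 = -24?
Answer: -266339/16384 ≈ -16.256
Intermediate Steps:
w = -40 (w = 8 + 2*(-24) = 8 - 48 = -40)
T(x) = 4*x**2 (T(x) = (2*x)**2 = 4*x**2)
B = -4195/16384 (B = -4195/(4*64**2) = -4195/(4*4096) = -4195/16384 ≈ -0.25604)
L(w, 22) + B = -16 - 4195/16384 = -266339/16384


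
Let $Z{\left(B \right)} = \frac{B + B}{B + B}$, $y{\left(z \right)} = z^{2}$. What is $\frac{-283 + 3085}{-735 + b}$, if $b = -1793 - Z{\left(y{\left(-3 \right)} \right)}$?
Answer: $- \frac{934}{843} \approx -1.1079$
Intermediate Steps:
$Z{\left(B \right)} = 1$ ($Z{\left(B \right)} = \frac{2 B}{2 B} = 2 B \frac{1}{2 B} = 1$)
$b = -1794$ ($b = -1793 - 1 = -1794$)
$\frac{-283 + 3085}{-735 + b} = \frac{-283 + 3085}{-735 - 1794} = \frac{2802}{-2529} = 2802 \left(- \frac{1}{2529}\right) = - \frac{934}{843}$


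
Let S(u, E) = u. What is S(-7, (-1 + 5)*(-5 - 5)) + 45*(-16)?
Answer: -727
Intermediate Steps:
S(-7, (-1 + 5)*(-5 - 5)) + 45*(-16) = -7 + 45*(-16) = -7 - 720 = -727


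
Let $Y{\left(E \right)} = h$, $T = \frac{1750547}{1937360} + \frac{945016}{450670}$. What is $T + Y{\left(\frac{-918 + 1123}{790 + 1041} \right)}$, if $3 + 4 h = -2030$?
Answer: $- \frac{8822768362863}{17462200624} \approx -505.25$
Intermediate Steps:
$T = \frac{52395104285}{17462200624}$ ($T = 1750547 \cdot \frac{1}{1937360} + 945016 \cdot \frac{1}{450670} = \frac{1750547}{1937360} + \frac{472508}{225335} = \frac{52395104285}{17462200624} \approx 3.0005$)
$h = - \frac{2033}{4}$ ($h = - \frac{3}{4} + \frac{1}{4} \left(-2030\right) = - \frac{3}{4} - \frac{1015}{2} = - \frac{2033}{4} \approx -508.25$)
$Y{\left(E \right)} = - \frac{2033}{4}$
$T + Y{\left(\frac{-918 + 1123}{790 + 1041} \right)} = \frac{52395104285}{17462200624} - \frac{2033}{4} = - \frac{8822768362863}{17462200624}$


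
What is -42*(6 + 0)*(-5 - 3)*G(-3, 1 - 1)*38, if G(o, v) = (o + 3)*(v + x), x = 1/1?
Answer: 0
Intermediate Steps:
x = 1
G(o, v) = (1 + v)*(3 + o) (G(o, v) = (o + 3)*(v + 1) = (3 + o)*(1 + v) = (1 + v)*(3 + o))
-42*(6 + 0)*(-5 - 3)*G(-3, 1 - 1)*38 = -42*(6 + 0)*(-5 - 3)*(3 - 3 + 3*(1 - 1) - 3*(1 - 1))*38 = -42*6*(-8)*(3 - 3 + 3*0 - 3*0)*38 = -(-2016)*(3 - 3 + 0 + 0)*38 = -(-2016)*0*38 = -42*0*38 = 0*38 = 0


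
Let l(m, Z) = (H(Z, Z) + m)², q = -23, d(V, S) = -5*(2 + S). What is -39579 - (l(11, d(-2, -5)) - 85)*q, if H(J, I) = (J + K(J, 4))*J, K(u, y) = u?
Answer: 4846449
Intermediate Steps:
d(V, S) = -10 - 5*S
H(J, I) = 2*J² (H(J, I) = (J + J)*J = (2*J)*J = 2*J²)
l(m, Z) = (m + 2*Z²)² (l(m, Z) = (2*Z² + m)² = (m + 2*Z²)²)
-39579 - (l(11, d(-2, -5)) - 85)*q = -39579 - ((11 + 2*(-10 - 5*(-5))²)² - 85)*(-23) = -39579 - ((11 + 2*(-10 + 25)²)² - 85)*(-23) = -39579 - ((11 + 2*15²)² - 85)*(-23) = -39579 - ((11 + 2*225)² - 85)*(-23) = -39579 - ((11 + 450)² - 85)*(-23) = -39579 - (461² - 85)*(-23) = -39579 - (212521 - 85)*(-23) = -39579 - 212436*(-23) = -39579 - 1*(-4886028) = -39579 + 4886028 = 4846449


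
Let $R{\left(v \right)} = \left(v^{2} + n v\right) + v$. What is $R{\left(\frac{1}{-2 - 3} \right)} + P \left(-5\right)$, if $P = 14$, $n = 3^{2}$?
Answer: $- \frac{1799}{25} \approx -71.96$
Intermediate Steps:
$n = 9$
$R{\left(v \right)} = v^{2} + 10 v$ ($R{\left(v \right)} = \left(v^{2} + 9 v\right) + v = v^{2} + 10 v$)
$R{\left(\frac{1}{-2 - 3} \right)} + P \left(-5\right) = \frac{10 + \frac{1}{-2 - 3}}{-2 - 3} + 14 \left(-5\right) = \frac{10 + \frac{1}{-5}}{-5} - 70 = - \frac{10 - \frac{1}{5}}{5} - 70 = \left(- \frac{1}{5}\right) \frac{49}{5} - 70 = - \frac{49}{25} - 70 = - \frac{1799}{25}$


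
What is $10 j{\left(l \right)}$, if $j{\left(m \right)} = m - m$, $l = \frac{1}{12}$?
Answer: $0$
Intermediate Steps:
$l = \frac{1}{12} \approx 0.083333$
$j{\left(m \right)} = 0$
$10 j{\left(l \right)} = 10 \cdot 0 = 0$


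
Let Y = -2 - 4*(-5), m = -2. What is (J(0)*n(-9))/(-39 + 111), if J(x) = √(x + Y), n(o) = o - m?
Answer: -7*√2/24 ≈ -0.41248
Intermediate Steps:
n(o) = 2 + o (n(o) = o - 1*(-2) = o + 2 = 2 + o)
Y = 18 (Y = -2 + 20 = 18)
J(x) = √(18 + x) (J(x) = √(x + 18) = √(18 + x))
(J(0)*n(-9))/(-39 + 111) = (√(18 + 0)*(2 - 9))/(-39 + 111) = (√18*(-7))/72 = ((3*√2)*(-7))*(1/72) = -21*√2*(1/72) = -7*√2/24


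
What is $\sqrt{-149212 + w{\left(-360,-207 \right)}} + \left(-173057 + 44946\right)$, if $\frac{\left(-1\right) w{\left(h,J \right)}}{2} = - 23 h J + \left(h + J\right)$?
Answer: $-128111 + \sqrt{3279842} \approx -1.263 \cdot 10^{5}$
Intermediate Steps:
$w{\left(h,J \right)} = - 2 J - 2 h + 46 J h$ ($w{\left(h,J \right)} = - 2 \left(- 23 h J + \left(h + J\right)\right) = - 2 \left(- 23 J h + \left(J + h\right)\right) = - 2 \left(J + h - 23 J h\right) = - 2 J - 2 h + 46 J h$)
$\sqrt{-149212 + w{\left(-360,-207 \right)}} + \left(-173057 + 44946\right) = \sqrt{-149212 - \left(-1134 - 3427920\right)} + \left(-173057 + 44946\right) = \sqrt{-149212 + \left(414 + 720 + 3427920\right)} - 128111 = \sqrt{-149212 + 3429054} - 128111 = \sqrt{3279842} - 128111 = -128111 + \sqrt{3279842}$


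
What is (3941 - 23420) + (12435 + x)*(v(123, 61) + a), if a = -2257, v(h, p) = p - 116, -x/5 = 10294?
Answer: 90229441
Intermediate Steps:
x = -51470 (x = -5*10294 = -51470)
v(h, p) = -116 + p
(3941 - 23420) + (12435 + x)*(v(123, 61) + a) = (3941 - 23420) + (12435 - 51470)*((-116 + 61) - 2257) = -19479 - 39035*(-55 - 2257) = -19479 - 39035*(-2312) = -19479 + 90248920 = 90229441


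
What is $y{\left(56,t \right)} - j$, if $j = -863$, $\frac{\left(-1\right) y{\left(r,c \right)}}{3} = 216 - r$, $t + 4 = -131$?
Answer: $383$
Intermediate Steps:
$t = -135$ ($t = -4 - 131 = -135$)
$y{\left(r,c \right)} = -648 + 3 r$ ($y{\left(r,c \right)} = - 3 \left(216 - r\right) = -648 + 3 r$)
$y{\left(56,t \right)} - j = \left(-648 + 3 \cdot 56\right) - -863 = \left(-648 + 168\right) + 863 = -480 + 863 = 383$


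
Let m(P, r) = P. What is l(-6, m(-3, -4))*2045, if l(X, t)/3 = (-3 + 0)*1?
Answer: -18405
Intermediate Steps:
l(X, t) = -9 (l(X, t) = 3*((-3 + 0)*1) = 3*(-3*1) = 3*(-3) = -9)
l(-6, m(-3, -4))*2045 = -9*2045 = -18405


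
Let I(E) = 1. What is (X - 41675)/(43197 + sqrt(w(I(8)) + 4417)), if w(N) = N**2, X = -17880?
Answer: -2572597335/1865976391 + 2799085*sqrt(2)/1865976391 ≈ -1.3766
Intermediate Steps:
(X - 41675)/(43197 + sqrt(w(I(8)) + 4417)) = (-17880 - 41675)/(43197 + sqrt(1**2 + 4417)) = -59555/(43197 + sqrt(1 + 4417)) = -59555/(43197 + sqrt(4418)) = -59555/(43197 + 47*sqrt(2))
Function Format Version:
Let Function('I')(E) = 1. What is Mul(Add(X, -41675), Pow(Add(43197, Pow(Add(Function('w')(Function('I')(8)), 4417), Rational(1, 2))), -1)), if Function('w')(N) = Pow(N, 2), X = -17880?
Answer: Add(Rational(-2572597335, 1865976391), Mul(Rational(2799085, 1865976391), Pow(2, Rational(1, 2)))) ≈ -1.3766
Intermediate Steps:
Mul(Add(X, -41675), Pow(Add(43197, Pow(Add(Function('w')(Function('I')(8)), 4417), Rational(1, 2))), -1)) = Mul(Add(-17880, -41675), Pow(Add(43197, Pow(Add(Pow(1, 2), 4417), Rational(1, 2))), -1)) = Mul(-59555, Pow(Add(43197, Pow(Add(1, 4417), Rational(1, 2))), -1)) = Mul(-59555, Pow(Add(43197, Pow(4418, Rational(1, 2))), -1)) = Mul(-59555, Pow(Add(43197, Mul(47, Pow(2, Rational(1, 2)))), -1))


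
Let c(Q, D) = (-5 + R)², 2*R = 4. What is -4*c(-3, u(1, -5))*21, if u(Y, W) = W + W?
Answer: -756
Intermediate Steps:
R = 2 (R = (½)*4 = 2)
u(Y, W) = 2*W
c(Q, D) = 9 (c(Q, D) = (-5 + 2)² = (-3)² = 9)
-4*c(-3, u(1, -5))*21 = -4*9*21 = -36*21 = -756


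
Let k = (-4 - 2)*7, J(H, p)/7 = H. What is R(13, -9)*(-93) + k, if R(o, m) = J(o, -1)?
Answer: -8505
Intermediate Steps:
J(H, p) = 7*H
R(o, m) = 7*o
k = -42 (k = -6*7 = -42)
R(13, -9)*(-93) + k = (7*13)*(-93) - 42 = 91*(-93) - 42 = -8463 - 42 = -8505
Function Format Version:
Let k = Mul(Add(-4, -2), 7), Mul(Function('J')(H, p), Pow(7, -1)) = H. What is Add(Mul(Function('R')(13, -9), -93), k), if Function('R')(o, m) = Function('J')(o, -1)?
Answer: -8505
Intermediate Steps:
Function('J')(H, p) = Mul(7, H)
Function('R')(o, m) = Mul(7, o)
k = -42 (k = Mul(-6, 7) = -42)
Add(Mul(Function('R')(13, -9), -93), k) = Add(Mul(Mul(7, 13), -93), -42) = Add(Mul(91, -93), -42) = Add(-8463, -42) = -8505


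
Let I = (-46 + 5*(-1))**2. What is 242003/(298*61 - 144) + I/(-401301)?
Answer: 10785459941/804118026 ≈ 13.413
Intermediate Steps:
I = 2601 (I = (-46 - 5)**2 = (-51)**2 = 2601)
242003/(298*61 - 144) + I/(-401301) = 242003/(298*61 - 144) + 2601/(-401301) = 242003/(18178 - 144) + 2601*(-1/401301) = 242003/18034 - 289/44589 = 10785459941/804118026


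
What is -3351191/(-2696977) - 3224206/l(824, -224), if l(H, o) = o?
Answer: 4348180046023/302061424 ≈ 14395.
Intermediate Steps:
-3351191/(-2696977) - 3224206/l(824, -224) = -3351191/(-2696977) - 3224206/(-224) = -3351191*(-1/2696977) - 3224206*(-1/224) = 3351191/2696977 + 1612103/112 = 4348180046023/302061424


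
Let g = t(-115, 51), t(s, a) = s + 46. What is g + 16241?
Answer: 16172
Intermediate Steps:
t(s, a) = 46 + s
g = -69 (g = 46 - 115 = -69)
g + 16241 = -69 + 16241 = 16172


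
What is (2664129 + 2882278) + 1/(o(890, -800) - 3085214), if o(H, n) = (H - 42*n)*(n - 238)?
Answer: 215676661898437/38885834 ≈ 5.5464e+6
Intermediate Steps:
o(H, n) = (-238 + n)*(H - 42*n) (o(H, n) = (H - 42*n)*(-238 + n) = (-238 + n)*(H - 42*n))
(2664129 + 2882278) + 1/(o(890, -800) - 3085214) = (2664129 + 2882278) + 1/((-238*890 - 42*(-800)² + 9996*(-800) + 890*(-800)) - 3085214) = 5546407 + 1/((-211820 - 42*640000 - 7996800 - 712000) - 3085214) = 5546407 + 1/((-211820 - 26880000 - 7996800 - 712000) - 3085214) = 5546407 + 1/(-35800620 - 3085214) = 5546407 + 1/(-38885834) = 5546407 - 1/38885834 = 215676661898437/38885834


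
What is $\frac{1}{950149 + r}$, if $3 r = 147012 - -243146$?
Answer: $\frac{3}{3240605} \approx 9.2575 \cdot 10^{-7}$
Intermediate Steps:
$r = \frac{390158}{3}$ ($r = \frac{147012 - -243146}{3} = \frac{147012 + 243146}{3} = \frac{1}{3} \cdot 390158 = \frac{390158}{3} \approx 1.3005 \cdot 10^{5}$)
$\frac{1}{950149 + r} = \frac{1}{950149 + \frac{390158}{3}} = \frac{1}{\frac{3240605}{3}} = \frac{3}{3240605}$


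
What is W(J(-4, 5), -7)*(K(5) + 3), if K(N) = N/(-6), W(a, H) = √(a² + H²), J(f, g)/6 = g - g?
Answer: 91/6 ≈ 15.167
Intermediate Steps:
J(f, g) = 0 (J(f, g) = 6*(g - g) = 6*0 = 0)
W(a, H) = √(H² + a²)
K(N) = -N/6 (K(N) = N*(-⅙) = -N/6)
W(J(-4, 5), -7)*(K(5) + 3) = √((-7)² + 0²)*(-⅙*5 + 3) = √(49 + 0)*(-⅚ + 3) = √49*(13/6) = 7*(13/6) = 91/6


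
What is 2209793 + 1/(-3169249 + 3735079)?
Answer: 1250367173191/565830 ≈ 2.2098e+6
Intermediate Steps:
2209793 + 1/(-3169249 + 3735079) = 2209793 + 1/565830 = 1250367173191/565830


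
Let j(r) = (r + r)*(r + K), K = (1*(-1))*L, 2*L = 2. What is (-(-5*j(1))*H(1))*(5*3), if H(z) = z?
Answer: 0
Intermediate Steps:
L = 1 (L = (½)*2 = 1)
K = -1 (K = (1*(-1))*1 = -1*1 = -1)
j(r) = 2*r*(-1 + r) (j(r) = (r + r)*(r - 1) = (2*r)*(-1 + r) = 2*r*(-1 + r))
(-(-5*j(1))*H(1))*(5*3) = (-(-10*(-1 + 1)))*(5*3) = -(-10*0)*15 = -(-5*0)*15 = -0*15 = -1*0*15 = 0*15 = 0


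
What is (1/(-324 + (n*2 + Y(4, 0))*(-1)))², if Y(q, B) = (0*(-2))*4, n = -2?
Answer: 1/102400 ≈ 9.7656e-6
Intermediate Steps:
Y(q, B) = 0 (Y(q, B) = 0*4 = 0)
(1/(-324 + (n*2 + Y(4, 0))*(-1)))² = (1/(-324 + (-2*2 + 0)*(-1)))² = (1/(-324 + (-4 + 0)*(-1)))² = (1/(-324 - 4*(-1)))² = (1/(-324 + 4))² = (1/(-320))² = (-1/320)² = 1/102400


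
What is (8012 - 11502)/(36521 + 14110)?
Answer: -3490/50631 ≈ -0.068930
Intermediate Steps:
(8012 - 11502)/(36521 + 14110) = -3490/50631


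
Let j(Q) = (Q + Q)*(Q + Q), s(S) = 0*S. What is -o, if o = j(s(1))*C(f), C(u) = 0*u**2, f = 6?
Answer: 0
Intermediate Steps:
C(u) = 0
s(S) = 0
j(Q) = 4*Q**2 (j(Q) = (2*Q)*(2*Q) = 4*Q**2)
o = 0 (o = (4*0**2)*0 = (4*0)*0 = 0*0 = 0)
-o = -1*0 = 0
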